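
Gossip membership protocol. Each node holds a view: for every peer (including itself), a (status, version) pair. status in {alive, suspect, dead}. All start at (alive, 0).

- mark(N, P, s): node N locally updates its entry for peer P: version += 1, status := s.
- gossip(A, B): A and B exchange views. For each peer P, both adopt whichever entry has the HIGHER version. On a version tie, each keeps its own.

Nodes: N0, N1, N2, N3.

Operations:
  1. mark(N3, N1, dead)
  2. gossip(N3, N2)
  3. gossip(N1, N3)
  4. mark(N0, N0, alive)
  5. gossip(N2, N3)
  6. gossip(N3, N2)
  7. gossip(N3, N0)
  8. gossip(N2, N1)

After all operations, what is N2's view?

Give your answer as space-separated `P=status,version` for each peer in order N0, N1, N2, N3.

Answer: N0=alive,0 N1=dead,1 N2=alive,0 N3=alive,0

Derivation:
Op 1: N3 marks N1=dead -> (dead,v1)
Op 2: gossip N3<->N2 -> N3.N0=(alive,v0) N3.N1=(dead,v1) N3.N2=(alive,v0) N3.N3=(alive,v0) | N2.N0=(alive,v0) N2.N1=(dead,v1) N2.N2=(alive,v0) N2.N3=(alive,v0)
Op 3: gossip N1<->N3 -> N1.N0=(alive,v0) N1.N1=(dead,v1) N1.N2=(alive,v0) N1.N3=(alive,v0) | N3.N0=(alive,v0) N3.N1=(dead,v1) N3.N2=(alive,v0) N3.N3=(alive,v0)
Op 4: N0 marks N0=alive -> (alive,v1)
Op 5: gossip N2<->N3 -> N2.N0=(alive,v0) N2.N1=(dead,v1) N2.N2=(alive,v0) N2.N3=(alive,v0) | N3.N0=(alive,v0) N3.N1=(dead,v1) N3.N2=(alive,v0) N3.N3=(alive,v0)
Op 6: gossip N3<->N2 -> N3.N0=(alive,v0) N3.N1=(dead,v1) N3.N2=(alive,v0) N3.N3=(alive,v0) | N2.N0=(alive,v0) N2.N1=(dead,v1) N2.N2=(alive,v0) N2.N3=(alive,v0)
Op 7: gossip N3<->N0 -> N3.N0=(alive,v1) N3.N1=(dead,v1) N3.N2=(alive,v0) N3.N3=(alive,v0) | N0.N0=(alive,v1) N0.N1=(dead,v1) N0.N2=(alive,v0) N0.N3=(alive,v0)
Op 8: gossip N2<->N1 -> N2.N0=(alive,v0) N2.N1=(dead,v1) N2.N2=(alive,v0) N2.N3=(alive,v0) | N1.N0=(alive,v0) N1.N1=(dead,v1) N1.N2=(alive,v0) N1.N3=(alive,v0)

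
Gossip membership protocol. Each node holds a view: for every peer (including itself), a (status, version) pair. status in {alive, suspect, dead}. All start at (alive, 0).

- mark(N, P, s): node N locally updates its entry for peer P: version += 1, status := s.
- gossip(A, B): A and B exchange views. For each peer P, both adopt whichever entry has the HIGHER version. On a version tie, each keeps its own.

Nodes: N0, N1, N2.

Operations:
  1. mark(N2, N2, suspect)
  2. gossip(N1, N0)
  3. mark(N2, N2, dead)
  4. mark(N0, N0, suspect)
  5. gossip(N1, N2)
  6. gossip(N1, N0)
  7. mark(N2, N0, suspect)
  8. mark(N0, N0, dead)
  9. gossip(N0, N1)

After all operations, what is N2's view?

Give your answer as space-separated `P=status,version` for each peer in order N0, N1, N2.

Op 1: N2 marks N2=suspect -> (suspect,v1)
Op 2: gossip N1<->N0 -> N1.N0=(alive,v0) N1.N1=(alive,v0) N1.N2=(alive,v0) | N0.N0=(alive,v0) N0.N1=(alive,v0) N0.N2=(alive,v0)
Op 3: N2 marks N2=dead -> (dead,v2)
Op 4: N0 marks N0=suspect -> (suspect,v1)
Op 5: gossip N1<->N2 -> N1.N0=(alive,v0) N1.N1=(alive,v0) N1.N2=(dead,v2) | N2.N0=(alive,v0) N2.N1=(alive,v0) N2.N2=(dead,v2)
Op 6: gossip N1<->N0 -> N1.N0=(suspect,v1) N1.N1=(alive,v0) N1.N2=(dead,v2) | N0.N0=(suspect,v1) N0.N1=(alive,v0) N0.N2=(dead,v2)
Op 7: N2 marks N0=suspect -> (suspect,v1)
Op 8: N0 marks N0=dead -> (dead,v2)
Op 9: gossip N0<->N1 -> N0.N0=(dead,v2) N0.N1=(alive,v0) N0.N2=(dead,v2) | N1.N0=(dead,v2) N1.N1=(alive,v0) N1.N2=(dead,v2)

Answer: N0=suspect,1 N1=alive,0 N2=dead,2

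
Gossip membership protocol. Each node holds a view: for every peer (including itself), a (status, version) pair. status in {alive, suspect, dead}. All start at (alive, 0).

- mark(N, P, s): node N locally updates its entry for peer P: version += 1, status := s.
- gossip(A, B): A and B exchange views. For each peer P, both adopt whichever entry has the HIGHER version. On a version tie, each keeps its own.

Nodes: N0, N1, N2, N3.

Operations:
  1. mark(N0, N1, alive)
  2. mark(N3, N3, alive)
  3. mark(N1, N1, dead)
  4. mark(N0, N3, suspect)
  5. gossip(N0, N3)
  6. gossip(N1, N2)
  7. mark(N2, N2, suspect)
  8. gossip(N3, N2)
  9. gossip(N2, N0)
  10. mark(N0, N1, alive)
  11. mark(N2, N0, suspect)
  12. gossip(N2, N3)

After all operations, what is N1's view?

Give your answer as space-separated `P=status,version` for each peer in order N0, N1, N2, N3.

Op 1: N0 marks N1=alive -> (alive,v1)
Op 2: N3 marks N3=alive -> (alive,v1)
Op 3: N1 marks N1=dead -> (dead,v1)
Op 4: N0 marks N3=suspect -> (suspect,v1)
Op 5: gossip N0<->N3 -> N0.N0=(alive,v0) N0.N1=(alive,v1) N0.N2=(alive,v0) N0.N3=(suspect,v1) | N3.N0=(alive,v0) N3.N1=(alive,v1) N3.N2=(alive,v0) N3.N3=(alive,v1)
Op 6: gossip N1<->N2 -> N1.N0=(alive,v0) N1.N1=(dead,v1) N1.N2=(alive,v0) N1.N3=(alive,v0) | N2.N0=(alive,v0) N2.N1=(dead,v1) N2.N2=(alive,v0) N2.N3=(alive,v0)
Op 7: N2 marks N2=suspect -> (suspect,v1)
Op 8: gossip N3<->N2 -> N3.N0=(alive,v0) N3.N1=(alive,v1) N3.N2=(suspect,v1) N3.N3=(alive,v1) | N2.N0=(alive,v0) N2.N1=(dead,v1) N2.N2=(suspect,v1) N2.N3=(alive,v1)
Op 9: gossip N2<->N0 -> N2.N0=(alive,v0) N2.N1=(dead,v1) N2.N2=(suspect,v1) N2.N3=(alive,v1) | N0.N0=(alive,v0) N0.N1=(alive,v1) N0.N2=(suspect,v1) N0.N3=(suspect,v1)
Op 10: N0 marks N1=alive -> (alive,v2)
Op 11: N2 marks N0=suspect -> (suspect,v1)
Op 12: gossip N2<->N3 -> N2.N0=(suspect,v1) N2.N1=(dead,v1) N2.N2=(suspect,v1) N2.N3=(alive,v1) | N3.N0=(suspect,v1) N3.N1=(alive,v1) N3.N2=(suspect,v1) N3.N3=(alive,v1)

Answer: N0=alive,0 N1=dead,1 N2=alive,0 N3=alive,0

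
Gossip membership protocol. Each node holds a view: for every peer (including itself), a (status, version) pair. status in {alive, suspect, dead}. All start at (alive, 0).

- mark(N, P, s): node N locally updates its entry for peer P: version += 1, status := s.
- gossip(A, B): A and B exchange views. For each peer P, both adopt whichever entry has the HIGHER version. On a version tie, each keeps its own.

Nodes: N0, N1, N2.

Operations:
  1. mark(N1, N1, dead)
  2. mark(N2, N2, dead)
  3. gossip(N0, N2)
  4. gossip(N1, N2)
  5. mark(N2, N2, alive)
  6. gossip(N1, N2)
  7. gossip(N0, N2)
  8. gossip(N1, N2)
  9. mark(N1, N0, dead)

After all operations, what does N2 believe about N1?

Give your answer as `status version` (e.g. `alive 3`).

Op 1: N1 marks N1=dead -> (dead,v1)
Op 2: N2 marks N2=dead -> (dead,v1)
Op 3: gossip N0<->N2 -> N0.N0=(alive,v0) N0.N1=(alive,v0) N0.N2=(dead,v1) | N2.N0=(alive,v0) N2.N1=(alive,v0) N2.N2=(dead,v1)
Op 4: gossip N1<->N2 -> N1.N0=(alive,v0) N1.N1=(dead,v1) N1.N2=(dead,v1) | N2.N0=(alive,v0) N2.N1=(dead,v1) N2.N2=(dead,v1)
Op 5: N2 marks N2=alive -> (alive,v2)
Op 6: gossip N1<->N2 -> N1.N0=(alive,v0) N1.N1=(dead,v1) N1.N2=(alive,v2) | N2.N0=(alive,v0) N2.N1=(dead,v1) N2.N2=(alive,v2)
Op 7: gossip N0<->N2 -> N0.N0=(alive,v0) N0.N1=(dead,v1) N0.N2=(alive,v2) | N2.N0=(alive,v0) N2.N1=(dead,v1) N2.N2=(alive,v2)
Op 8: gossip N1<->N2 -> N1.N0=(alive,v0) N1.N1=(dead,v1) N1.N2=(alive,v2) | N2.N0=(alive,v0) N2.N1=(dead,v1) N2.N2=(alive,v2)
Op 9: N1 marks N0=dead -> (dead,v1)

Answer: dead 1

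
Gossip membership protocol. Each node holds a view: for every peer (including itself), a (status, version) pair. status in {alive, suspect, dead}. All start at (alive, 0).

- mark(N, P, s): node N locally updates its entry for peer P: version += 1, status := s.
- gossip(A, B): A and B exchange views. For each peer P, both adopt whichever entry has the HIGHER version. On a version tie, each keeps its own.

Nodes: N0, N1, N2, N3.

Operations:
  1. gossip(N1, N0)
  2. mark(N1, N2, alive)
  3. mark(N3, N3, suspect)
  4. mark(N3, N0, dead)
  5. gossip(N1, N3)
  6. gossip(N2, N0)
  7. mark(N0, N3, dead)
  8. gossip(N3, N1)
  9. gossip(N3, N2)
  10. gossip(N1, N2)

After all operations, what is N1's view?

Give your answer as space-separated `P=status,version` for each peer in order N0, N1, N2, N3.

Answer: N0=dead,1 N1=alive,0 N2=alive,1 N3=suspect,1

Derivation:
Op 1: gossip N1<->N0 -> N1.N0=(alive,v0) N1.N1=(alive,v0) N1.N2=(alive,v0) N1.N3=(alive,v0) | N0.N0=(alive,v0) N0.N1=(alive,v0) N0.N2=(alive,v0) N0.N3=(alive,v0)
Op 2: N1 marks N2=alive -> (alive,v1)
Op 3: N3 marks N3=suspect -> (suspect,v1)
Op 4: N3 marks N0=dead -> (dead,v1)
Op 5: gossip N1<->N3 -> N1.N0=(dead,v1) N1.N1=(alive,v0) N1.N2=(alive,v1) N1.N3=(suspect,v1) | N3.N0=(dead,v1) N3.N1=(alive,v0) N3.N2=(alive,v1) N3.N3=(suspect,v1)
Op 6: gossip N2<->N0 -> N2.N0=(alive,v0) N2.N1=(alive,v0) N2.N2=(alive,v0) N2.N3=(alive,v0) | N0.N0=(alive,v0) N0.N1=(alive,v0) N0.N2=(alive,v0) N0.N3=(alive,v0)
Op 7: N0 marks N3=dead -> (dead,v1)
Op 8: gossip N3<->N1 -> N3.N0=(dead,v1) N3.N1=(alive,v0) N3.N2=(alive,v1) N3.N3=(suspect,v1) | N1.N0=(dead,v1) N1.N1=(alive,v0) N1.N2=(alive,v1) N1.N3=(suspect,v1)
Op 9: gossip N3<->N2 -> N3.N0=(dead,v1) N3.N1=(alive,v0) N3.N2=(alive,v1) N3.N3=(suspect,v1) | N2.N0=(dead,v1) N2.N1=(alive,v0) N2.N2=(alive,v1) N2.N3=(suspect,v1)
Op 10: gossip N1<->N2 -> N1.N0=(dead,v1) N1.N1=(alive,v0) N1.N2=(alive,v1) N1.N3=(suspect,v1) | N2.N0=(dead,v1) N2.N1=(alive,v0) N2.N2=(alive,v1) N2.N3=(suspect,v1)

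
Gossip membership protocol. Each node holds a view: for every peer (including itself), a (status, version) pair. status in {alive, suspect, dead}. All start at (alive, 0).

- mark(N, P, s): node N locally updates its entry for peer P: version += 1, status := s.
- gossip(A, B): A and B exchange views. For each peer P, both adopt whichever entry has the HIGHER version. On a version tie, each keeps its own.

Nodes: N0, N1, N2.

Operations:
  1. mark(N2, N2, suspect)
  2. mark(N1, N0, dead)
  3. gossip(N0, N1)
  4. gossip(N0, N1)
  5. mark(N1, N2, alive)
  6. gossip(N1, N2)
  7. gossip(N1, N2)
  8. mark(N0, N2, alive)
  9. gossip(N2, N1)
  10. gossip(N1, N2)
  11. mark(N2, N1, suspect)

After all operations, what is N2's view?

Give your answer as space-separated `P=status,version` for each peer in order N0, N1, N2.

Op 1: N2 marks N2=suspect -> (suspect,v1)
Op 2: N1 marks N0=dead -> (dead,v1)
Op 3: gossip N0<->N1 -> N0.N0=(dead,v1) N0.N1=(alive,v0) N0.N2=(alive,v0) | N1.N0=(dead,v1) N1.N1=(alive,v0) N1.N2=(alive,v0)
Op 4: gossip N0<->N1 -> N0.N0=(dead,v1) N0.N1=(alive,v0) N0.N2=(alive,v0) | N1.N0=(dead,v1) N1.N1=(alive,v0) N1.N2=(alive,v0)
Op 5: N1 marks N2=alive -> (alive,v1)
Op 6: gossip N1<->N2 -> N1.N0=(dead,v1) N1.N1=(alive,v0) N1.N2=(alive,v1) | N2.N0=(dead,v1) N2.N1=(alive,v0) N2.N2=(suspect,v1)
Op 7: gossip N1<->N2 -> N1.N0=(dead,v1) N1.N1=(alive,v0) N1.N2=(alive,v1) | N2.N0=(dead,v1) N2.N1=(alive,v0) N2.N2=(suspect,v1)
Op 8: N0 marks N2=alive -> (alive,v1)
Op 9: gossip N2<->N1 -> N2.N0=(dead,v1) N2.N1=(alive,v0) N2.N2=(suspect,v1) | N1.N0=(dead,v1) N1.N1=(alive,v0) N1.N2=(alive,v1)
Op 10: gossip N1<->N2 -> N1.N0=(dead,v1) N1.N1=(alive,v0) N1.N2=(alive,v1) | N2.N0=(dead,v1) N2.N1=(alive,v0) N2.N2=(suspect,v1)
Op 11: N2 marks N1=suspect -> (suspect,v1)

Answer: N0=dead,1 N1=suspect,1 N2=suspect,1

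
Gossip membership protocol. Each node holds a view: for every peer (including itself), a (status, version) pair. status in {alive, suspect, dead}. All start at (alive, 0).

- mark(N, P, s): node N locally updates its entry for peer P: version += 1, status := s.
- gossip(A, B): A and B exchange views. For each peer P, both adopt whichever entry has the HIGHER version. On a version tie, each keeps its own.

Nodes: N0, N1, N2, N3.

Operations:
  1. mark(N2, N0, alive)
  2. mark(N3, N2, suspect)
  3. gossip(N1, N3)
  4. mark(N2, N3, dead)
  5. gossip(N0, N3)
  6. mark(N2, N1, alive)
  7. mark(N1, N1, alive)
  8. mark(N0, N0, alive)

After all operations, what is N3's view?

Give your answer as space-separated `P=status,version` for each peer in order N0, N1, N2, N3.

Op 1: N2 marks N0=alive -> (alive,v1)
Op 2: N3 marks N2=suspect -> (suspect,v1)
Op 3: gossip N1<->N3 -> N1.N0=(alive,v0) N1.N1=(alive,v0) N1.N2=(suspect,v1) N1.N3=(alive,v0) | N3.N0=(alive,v0) N3.N1=(alive,v0) N3.N2=(suspect,v1) N3.N3=(alive,v0)
Op 4: N2 marks N3=dead -> (dead,v1)
Op 5: gossip N0<->N3 -> N0.N0=(alive,v0) N0.N1=(alive,v0) N0.N2=(suspect,v1) N0.N3=(alive,v0) | N3.N0=(alive,v0) N3.N1=(alive,v0) N3.N2=(suspect,v1) N3.N3=(alive,v0)
Op 6: N2 marks N1=alive -> (alive,v1)
Op 7: N1 marks N1=alive -> (alive,v1)
Op 8: N0 marks N0=alive -> (alive,v1)

Answer: N0=alive,0 N1=alive,0 N2=suspect,1 N3=alive,0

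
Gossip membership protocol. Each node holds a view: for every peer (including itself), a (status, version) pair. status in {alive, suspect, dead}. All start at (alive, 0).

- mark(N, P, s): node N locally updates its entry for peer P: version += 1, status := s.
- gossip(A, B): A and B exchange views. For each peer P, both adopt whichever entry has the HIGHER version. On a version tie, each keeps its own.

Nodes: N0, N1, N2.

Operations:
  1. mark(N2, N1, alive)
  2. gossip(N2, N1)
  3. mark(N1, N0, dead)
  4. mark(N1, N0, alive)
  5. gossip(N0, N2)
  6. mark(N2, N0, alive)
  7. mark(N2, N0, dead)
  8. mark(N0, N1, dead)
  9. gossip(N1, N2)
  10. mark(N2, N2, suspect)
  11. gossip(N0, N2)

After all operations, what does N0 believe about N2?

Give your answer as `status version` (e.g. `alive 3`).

Op 1: N2 marks N1=alive -> (alive,v1)
Op 2: gossip N2<->N1 -> N2.N0=(alive,v0) N2.N1=(alive,v1) N2.N2=(alive,v0) | N1.N0=(alive,v0) N1.N1=(alive,v1) N1.N2=(alive,v0)
Op 3: N1 marks N0=dead -> (dead,v1)
Op 4: N1 marks N0=alive -> (alive,v2)
Op 5: gossip N0<->N2 -> N0.N0=(alive,v0) N0.N1=(alive,v1) N0.N2=(alive,v0) | N2.N0=(alive,v0) N2.N1=(alive,v1) N2.N2=(alive,v0)
Op 6: N2 marks N0=alive -> (alive,v1)
Op 7: N2 marks N0=dead -> (dead,v2)
Op 8: N0 marks N1=dead -> (dead,v2)
Op 9: gossip N1<->N2 -> N1.N0=(alive,v2) N1.N1=(alive,v1) N1.N2=(alive,v0) | N2.N0=(dead,v2) N2.N1=(alive,v1) N2.N2=(alive,v0)
Op 10: N2 marks N2=suspect -> (suspect,v1)
Op 11: gossip N0<->N2 -> N0.N0=(dead,v2) N0.N1=(dead,v2) N0.N2=(suspect,v1) | N2.N0=(dead,v2) N2.N1=(dead,v2) N2.N2=(suspect,v1)

Answer: suspect 1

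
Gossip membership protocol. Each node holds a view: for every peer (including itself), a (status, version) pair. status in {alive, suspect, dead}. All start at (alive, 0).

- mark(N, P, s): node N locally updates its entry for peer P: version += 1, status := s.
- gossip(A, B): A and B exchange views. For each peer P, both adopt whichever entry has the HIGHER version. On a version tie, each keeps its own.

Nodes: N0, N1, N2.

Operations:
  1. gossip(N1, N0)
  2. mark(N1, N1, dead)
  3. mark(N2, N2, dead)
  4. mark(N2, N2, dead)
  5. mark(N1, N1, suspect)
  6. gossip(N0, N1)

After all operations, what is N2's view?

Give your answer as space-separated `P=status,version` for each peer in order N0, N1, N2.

Answer: N0=alive,0 N1=alive,0 N2=dead,2

Derivation:
Op 1: gossip N1<->N0 -> N1.N0=(alive,v0) N1.N1=(alive,v0) N1.N2=(alive,v0) | N0.N0=(alive,v0) N0.N1=(alive,v0) N0.N2=(alive,v0)
Op 2: N1 marks N1=dead -> (dead,v1)
Op 3: N2 marks N2=dead -> (dead,v1)
Op 4: N2 marks N2=dead -> (dead,v2)
Op 5: N1 marks N1=suspect -> (suspect,v2)
Op 6: gossip N0<->N1 -> N0.N0=(alive,v0) N0.N1=(suspect,v2) N0.N2=(alive,v0) | N1.N0=(alive,v0) N1.N1=(suspect,v2) N1.N2=(alive,v0)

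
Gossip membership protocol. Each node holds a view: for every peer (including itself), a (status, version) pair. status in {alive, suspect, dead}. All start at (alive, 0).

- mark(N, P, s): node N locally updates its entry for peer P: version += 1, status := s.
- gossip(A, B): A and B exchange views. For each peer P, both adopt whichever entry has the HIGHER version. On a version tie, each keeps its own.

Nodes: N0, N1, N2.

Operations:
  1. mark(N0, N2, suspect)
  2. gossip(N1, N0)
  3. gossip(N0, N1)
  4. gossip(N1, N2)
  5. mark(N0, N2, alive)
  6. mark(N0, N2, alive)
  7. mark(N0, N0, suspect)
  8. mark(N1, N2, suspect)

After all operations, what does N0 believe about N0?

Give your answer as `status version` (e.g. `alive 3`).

Op 1: N0 marks N2=suspect -> (suspect,v1)
Op 2: gossip N1<->N0 -> N1.N0=(alive,v0) N1.N1=(alive,v0) N1.N2=(suspect,v1) | N0.N0=(alive,v0) N0.N1=(alive,v0) N0.N2=(suspect,v1)
Op 3: gossip N0<->N1 -> N0.N0=(alive,v0) N0.N1=(alive,v0) N0.N2=(suspect,v1) | N1.N0=(alive,v0) N1.N1=(alive,v0) N1.N2=(suspect,v1)
Op 4: gossip N1<->N2 -> N1.N0=(alive,v0) N1.N1=(alive,v0) N1.N2=(suspect,v1) | N2.N0=(alive,v0) N2.N1=(alive,v0) N2.N2=(suspect,v1)
Op 5: N0 marks N2=alive -> (alive,v2)
Op 6: N0 marks N2=alive -> (alive,v3)
Op 7: N0 marks N0=suspect -> (suspect,v1)
Op 8: N1 marks N2=suspect -> (suspect,v2)

Answer: suspect 1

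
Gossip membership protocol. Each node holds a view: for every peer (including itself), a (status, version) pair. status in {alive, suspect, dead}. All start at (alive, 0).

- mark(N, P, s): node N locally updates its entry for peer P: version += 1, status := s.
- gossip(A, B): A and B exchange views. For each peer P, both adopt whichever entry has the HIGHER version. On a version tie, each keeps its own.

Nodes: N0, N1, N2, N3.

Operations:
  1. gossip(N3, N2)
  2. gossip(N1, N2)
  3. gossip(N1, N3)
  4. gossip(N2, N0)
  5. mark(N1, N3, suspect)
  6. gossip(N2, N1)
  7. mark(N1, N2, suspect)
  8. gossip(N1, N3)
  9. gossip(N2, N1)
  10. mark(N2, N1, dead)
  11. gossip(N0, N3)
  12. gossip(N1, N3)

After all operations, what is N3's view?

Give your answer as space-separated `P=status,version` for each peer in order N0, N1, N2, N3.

Op 1: gossip N3<->N2 -> N3.N0=(alive,v0) N3.N1=(alive,v0) N3.N2=(alive,v0) N3.N3=(alive,v0) | N2.N0=(alive,v0) N2.N1=(alive,v0) N2.N2=(alive,v0) N2.N3=(alive,v0)
Op 2: gossip N1<->N2 -> N1.N0=(alive,v0) N1.N1=(alive,v0) N1.N2=(alive,v0) N1.N3=(alive,v0) | N2.N0=(alive,v0) N2.N1=(alive,v0) N2.N2=(alive,v0) N2.N3=(alive,v0)
Op 3: gossip N1<->N3 -> N1.N0=(alive,v0) N1.N1=(alive,v0) N1.N2=(alive,v0) N1.N3=(alive,v0) | N3.N0=(alive,v0) N3.N1=(alive,v0) N3.N2=(alive,v0) N3.N3=(alive,v0)
Op 4: gossip N2<->N0 -> N2.N0=(alive,v0) N2.N1=(alive,v0) N2.N2=(alive,v0) N2.N3=(alive,v0) | N0.N0=(alive,v0) N0.N1=(alive,v0) N0.N2=(alive,v0) N0.N3=(alive,v0)
Op 5: N1 marks N3=suspect -> (suspect,v1)
Op 6: gossip N2<->N1 -> N2.N0=(alive,v0) N2.N1=(alive,v0) N2.N2=(alive,v0) N2.N3=(suspect,v1) | N1.N0=(alive,v0) N1.N1=(alive,v0) N1.N2=(alive,v0) N1.N3=(suspect,v1)
Op 7: N1 marks N2=suspect -> (suspect,v1)
Op 8: gossip N1<->N3 -> N1.N0=(alive,v0) N1.N1=(alive,v0) N1.N2=(suspect,v1) N1.N3=(suspect,v1) | N3.N0=(alive,v0) N3.N1=(alive,v0) N3.N2=(suspect,v1) N3.N3=(suspect,v1)
Op 9: gossip N2<->N1 -> N2.N0=(alive,v0) N2.N1=(alive,v0) N2.N2=(suspect,v1) N2.N3=(suspect,v1) | N1.N0=(alive,v0) N1.N1=(alive,v0) N1.N2=(suspect,v1) N1.N3=(suspect,v1)
Op 10: N2 marks N1=dead -> (dead,v1)
Op 11: gossip N0<->N3 -> N0.N0=(alive,v0) N0.N1=(alive,v0) N0.N2=(suspect,v1) N0.N3=(suspect,v1) | N3.N0=(alive,v0) N3.N1=(alive,v0) N3.N2=(suspect,v1) N3.N3=(suspect,v1)
Op 12: gossip N1<->N3 -> N1.N0=(alive,v0) N1.N1=(alive,v0) N1.N2=(suspect,v1) N1.N3=(suspect,v1) | N3.N0=(alive,v0) N3.N1=(alive,v0) N3.N2=(suspect,v1) N3.N3=(suspect,v1)

Answer: N0=alive,0 N1=alive,0 N2=suspect,1 N3=suspect,1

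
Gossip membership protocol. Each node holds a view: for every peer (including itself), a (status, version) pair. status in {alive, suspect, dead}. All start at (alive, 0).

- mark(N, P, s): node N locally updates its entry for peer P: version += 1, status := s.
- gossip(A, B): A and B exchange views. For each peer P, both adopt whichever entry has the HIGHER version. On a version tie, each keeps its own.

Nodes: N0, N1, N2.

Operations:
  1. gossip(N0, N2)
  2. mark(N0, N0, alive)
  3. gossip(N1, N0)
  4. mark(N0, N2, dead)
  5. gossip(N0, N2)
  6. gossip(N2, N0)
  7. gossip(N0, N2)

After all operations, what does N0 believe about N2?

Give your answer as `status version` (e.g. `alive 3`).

Op 1: gossip N0<->N2 -> N0.N0=(alive,v0) N0.N1=(alive,v0) N0.N2=(alive,v0) | N2.N0=(alive,v0) N2.N1=(alive,v0) N2.N2=(alive,v0)
Op 2: N0 marks N0=alive -> (alive,v1)
Op 3: gossip N1<->N0 -> N1.N0=(alive,v1) N1.N1=(alive,v0) N1.N2=(alive,v0) | N0.N0=(alive,v1) N0.N1=(alive,v0) N0.N2=(alive,v0)
Op 4: N0 marks N2=dead -> (dead,v1)
Op 5: gossip N0<->N2 -> N0.N0=(alive,v1) N0.N1=(alive,v0) N0.N2=(dead,v1) | N2.N0=(alive,v1) N2.N1=(alive,v0) N2.N2=(dead,v1)
Op 6: gossip N2<->N0 -> N2.N0=(alive,v1) N2.N1=(alive,v0) N2.N2=(dead,v1) | N0.N0=(alive,v1) N0.N1=(alive,v0) N0.N2=(dead,v1)
Op 7: gossip N0<->N2 -> N0.N0=(alive,v1) N0.N1=(alive,v0) N0.N2=(dead,v1) | N2.N0=(alive,v1) N2.N1=(alive,v0) N2.N2=(dead,v1)

Answer: dead 1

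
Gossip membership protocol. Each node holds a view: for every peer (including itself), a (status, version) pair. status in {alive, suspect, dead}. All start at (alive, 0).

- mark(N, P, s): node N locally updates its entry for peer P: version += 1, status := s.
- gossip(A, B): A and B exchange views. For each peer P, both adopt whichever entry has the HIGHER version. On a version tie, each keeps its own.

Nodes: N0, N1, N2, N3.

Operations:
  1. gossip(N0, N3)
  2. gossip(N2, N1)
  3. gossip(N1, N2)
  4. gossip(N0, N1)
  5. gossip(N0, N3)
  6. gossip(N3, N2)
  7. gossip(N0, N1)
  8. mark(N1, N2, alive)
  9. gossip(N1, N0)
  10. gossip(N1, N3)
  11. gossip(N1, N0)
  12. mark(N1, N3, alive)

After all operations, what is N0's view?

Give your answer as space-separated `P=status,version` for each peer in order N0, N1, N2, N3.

Op 1: gossip N0<->N3 -> N0.N0=(alive,v0) N0.N1=(alive,v0) N0.N2=(alive,v0) N0.N3=(alive,v0) | N3.N0=(alive,v0) N3.N1=(alive,v0) N3.N2=(alive,v0) N3.N3=(alive,v0)
Op 2: gossip N2<->N1 -> N2.N0=(alive,v0) N2.N1=(alive,v0) N2.N2=(alive,v0) N2.N3=(alive,v0) | N1.N0=(alive,v0) N1.N1=(alive,v0) N1.N2=(alive,v0) N1.N3=(alive,v0)
Op 3: gossip N1<->N2 -> N1.N0=(alive,v0) N1.N1=(alive,v0) N1.N2=(alive,v0) N1.N3=(alive,v0) | N2.N0=(alive,v0) N2.N1=(alive,v0) N2.N2=(alive,v0) N2.N3=(alive,v0)
Op 4: gossip N0<->N1 -> N0.N0=(alive,v0) N0.N1=(alive,v0) N0.N2=(alive,v0) N0.N3=(alive,v0) | N1.N0=(alive,v0) N1.N1=(alive,v0) N1.N2=(alive,v0) N1.N3=(alive,v0)
Op 5: gossip N0<->N3 -> N0.N0=(alive,v0) N0.N1=(alive,v0) N0.N2=(alive,v0) N0.N3=(alive,v0) | N3.N0=(alive,v0) N3.N1=(alive,v0) N3.N2=(alive,v0) N3.N3=(alive,v0)
Op 6: gossip N3<->N2 -> N3.N0=(alive,v0) N3.N1=(alive,v0) N3.N2=(alive,v0) N3.N3=(alive,v0) | N2.N0=(alive,v0) N2.N1=(alive,v0) N2.N2=(alive,v0) N2.N3=(alive,v0)
Op 7: gossip N0<->N1 -> N0.N0=(alive,v0) N0.N1=(alive,v0) N0.N2=(alive,v0) N0.N3=(alive,v0) | N1.N0=(alive,v0) N1.N1=(alive,v0) N1.N2=(alive,v0) N1.N3=(alive,v0)
Op 8: N1 marks N2=alive -> (alive,v1)
Op 9: gossip N1<->N0 -> N1.N0=(alive,v0) N1.N1=(alive,v0) N1.N2=(alive,v1) N1.N3=(alive,v0) | N0.N0=(alive,v0) N0.N1=(alive,v0) N0.N2=(alive,v1) N0.N3=(alive,v0)
Op 10: gossip N1<->N3 -> N1.N0=(alive,v0) N1.N1=(alive,v0) N1.N2=(alive,v1) N1.N3=(alive,v0) | N3.N0=(alive,v0) N3.N1=(alive,v0) N3.N2=(alive,v1) N3.N3=(alive,v0)
Op 11: gossip N1<->N0 -> N1.N0=(alive,v0) N1.N1=(alive,v0) N1.N2=(alive,v1) N1.N3=(alive,v0) | N0.N0=(alive,v0) N0.N1=(alive,v0) N0.N2=(alive,v1) N0.N3=(alive,v0)
Op 12: N1 marks N3=alive -> (alive,v1)

Answer: N0=alive,0 N1=alive,0 N2=alive,1 N3=alive,0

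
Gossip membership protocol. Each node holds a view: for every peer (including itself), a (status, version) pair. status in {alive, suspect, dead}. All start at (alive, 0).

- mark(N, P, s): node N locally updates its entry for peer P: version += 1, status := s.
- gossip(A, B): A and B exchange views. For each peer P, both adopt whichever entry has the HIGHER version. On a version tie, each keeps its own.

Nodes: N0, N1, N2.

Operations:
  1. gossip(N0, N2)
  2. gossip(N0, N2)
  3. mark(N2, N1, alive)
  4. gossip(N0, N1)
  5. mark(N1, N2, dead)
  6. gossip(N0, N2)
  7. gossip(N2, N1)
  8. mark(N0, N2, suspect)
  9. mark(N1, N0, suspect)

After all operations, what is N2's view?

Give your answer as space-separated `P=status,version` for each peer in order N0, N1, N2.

Op 1: gossip N0<->N2 -> N0.N0=(alive,v0) N0.N1=(alive,v0) N0.N2=(alive,v0) | N2.N0=(alive,v0) N2.N1=(alive,v0) N2.N2=(alive,v0)
Op 2: gossip N0<->N2 -> N0.N0=(alive,v0) N0.N1=(alive,v0) N0.N2=(alive,v0) | N2.N0=(alive,v0) N2.N1=(alive,v0) N2.N2=(alive,v0)
Op 3: N2 marks N1=alive -> (alive,v1)
Op 4: gossip N0<->N1 -> N0.N0=(alive,v0) N0.N1=(alive,v0) N0.N2=(alive,v0) | N1.N0=(alive,v0) N1.N1=(alive,v0) N1.N2=(alive,v0)
Op 5: N1 marks N2=dead -> (dead,v1)
Op 6: gossip N0<->N2 -> N0.N0=(alive,v0) N0.N1=(alive,v1) N0.N2=(alive,v0) | N2.N0=(alive,v0) N2.N1=(alive,v1) N2.N2=(alive,v0)
Op 7: gossip N2<->N1 -> N2.N0=(alive,v0) N2.N1=(alive,v1) N2.N2=(dead,v1) | N1.N0=(alive,v0) N1.N1=(alive,v1) N1.N2=(dead,v1)
Op 8: N0 marks N2=suspect -> (suspect,v1)
Op 9: N1 marks N0=suspect -> (suspect,v1)

Answer: N0=alive,0 N1=alive,1 N2=dead,1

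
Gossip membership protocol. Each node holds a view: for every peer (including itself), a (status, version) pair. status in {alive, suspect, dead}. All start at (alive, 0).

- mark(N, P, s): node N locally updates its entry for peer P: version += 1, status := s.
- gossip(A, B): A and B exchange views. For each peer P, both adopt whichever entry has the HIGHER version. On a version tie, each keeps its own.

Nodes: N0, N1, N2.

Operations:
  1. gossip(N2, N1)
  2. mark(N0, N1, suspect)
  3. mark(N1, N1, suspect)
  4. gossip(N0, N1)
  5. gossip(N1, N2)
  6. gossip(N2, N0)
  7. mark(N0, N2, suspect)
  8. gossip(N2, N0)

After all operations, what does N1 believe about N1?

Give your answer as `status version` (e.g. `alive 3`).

Op 1: gossip N2<->N1 -> N2.N0=(alive,v0) N2.N1=(alive,v0) N2.N2=(alive,v0) | N1.N0=(alive,v0) N1.N1=(alive,v0) N1.N2=(alive,v0)
Op 2: N0 marks N1=suspect -> (suspect,v1)
Op 3: N1 marks N1=suspect -> (suspect,v1)
Op 4: gossip N0<->N1 -> N0.N0=(alive,v0) N0.N1=(suspect,v1) N0.N2=(alive,v0) | N1.N0=(alive,v0) N1.N1=(suspect,v1) N1.N2=(alive,v0)
Op 5: gossip N1<->N2 -> N1.N0=(alive,v0) N1.N1=(suspect,v1) N1.N2=(alive,v0) | N2.N0=(alive,v0) N2.N1=(suspect,v1) N2.N2=(alive,v0)
Op 6: gossip N2<->N0 -> N2.N0=(alive,v0) N2.N1=(suspect,v1) N2.N2=(alive,v0) | N0.N0=(alive,v0) N0.N1=(suspect,v1) N0.N2=(alive,v0)
Op 7: N0 marks N2=suspect -> (suspect,v1)
Op 8: gossip N2<->N0 -> N2.N0=(alive,v0) N2.N1=(suspect,v1) N2.N2=(suspect,v1) | N0.N0=(alive,v0) N0.N1=(suspect,v1) N0.N2=(suspect,v1)

Answer: suspect 1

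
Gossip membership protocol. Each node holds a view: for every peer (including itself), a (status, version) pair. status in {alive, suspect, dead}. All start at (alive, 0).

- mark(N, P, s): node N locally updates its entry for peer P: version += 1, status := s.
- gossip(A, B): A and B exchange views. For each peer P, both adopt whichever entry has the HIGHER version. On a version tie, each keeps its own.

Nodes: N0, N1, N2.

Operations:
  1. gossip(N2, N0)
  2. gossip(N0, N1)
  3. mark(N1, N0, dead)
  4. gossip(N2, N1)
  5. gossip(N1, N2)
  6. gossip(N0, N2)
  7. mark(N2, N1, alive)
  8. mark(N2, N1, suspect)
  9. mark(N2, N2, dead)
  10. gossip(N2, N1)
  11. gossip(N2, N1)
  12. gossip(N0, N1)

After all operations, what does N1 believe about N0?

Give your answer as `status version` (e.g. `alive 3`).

Answer: dead 1

Derivation:
Op 1: gossip N2<->N0 -> N2.N0=(alive,v0) N2.N1=(alive,v0) N2.N2=(alive,v0) | N0.N0=(alive,v0) N0.N1=(alive,v0) N0.N2=(alive,v0)
Op 2: gossip N0<->N1 -> N0.N0=(alive,v0) N0.N1=(alive,v0) N0.N2=(alive,v0) | N1.N0=(alive,v0) N1.N1=(alive,v0) N1.N2=(alive,v0)
Op 3: N1 marks N0=dead -> (dead,v1)
Op 4: gossip N2<->N1 -> N2.N0=(dead,v1) N2.N1=(alive,v0) N2.N2=(alive,v0) | N1.N0=(dead,v1) N1.N1=(alive,v0) N1.N2=(alive,v0)
Op 5: gossip N1<->N2 -> N1.N0=(dead,v1) N1.N1=(alive,v0) N1.N2=(alive,v0) | N2.N0=(dead,v1) N2.N1=(alive,v0) N2.N2=(alive,v0)
Op 6: gossip N0<->N2 -> N0.N0=(dead,v1) N0.N1=(alive,v0) N0.N2=(alive,v0) | N2.N0=(dead,v1) N2.N1=(alive,v0) N2.N2=(alive,v0)
Op 7: N2 marks N1=alive -> (alive,v1)
Op 8: N2 marks N1=suspect -> (suspect,v2)
Op 9: N2 marks N2=dead -> (dead,v1)
Op 10: gossip N2<->N1 -> N2.N0=(dead,v1) N2.N1=(suspect,v2) N2.N2=(dead,v1) | N1.N0=(dead,v1) N1.N1=(suspect,v2) N1.N2=(dead,v1)
Op 11: gossip N2<->N1 -> N2.N0=(dead,v1) N2.N1=(suspect,v2) N2.N2=(dead,v1) | N1.N0=(dead,v1) N1.N1=(suspect,v2) N1.N2=(dead,v1)
Op 12: gossip N0<->N1 -> N0.N0=(dead,v1) N0.N1=(suspect,v2) N0.N2=(dead,v1) | N1.N0=(dead,v1) N1.N1=(suspect,v2) N1.N2=(dead,v1)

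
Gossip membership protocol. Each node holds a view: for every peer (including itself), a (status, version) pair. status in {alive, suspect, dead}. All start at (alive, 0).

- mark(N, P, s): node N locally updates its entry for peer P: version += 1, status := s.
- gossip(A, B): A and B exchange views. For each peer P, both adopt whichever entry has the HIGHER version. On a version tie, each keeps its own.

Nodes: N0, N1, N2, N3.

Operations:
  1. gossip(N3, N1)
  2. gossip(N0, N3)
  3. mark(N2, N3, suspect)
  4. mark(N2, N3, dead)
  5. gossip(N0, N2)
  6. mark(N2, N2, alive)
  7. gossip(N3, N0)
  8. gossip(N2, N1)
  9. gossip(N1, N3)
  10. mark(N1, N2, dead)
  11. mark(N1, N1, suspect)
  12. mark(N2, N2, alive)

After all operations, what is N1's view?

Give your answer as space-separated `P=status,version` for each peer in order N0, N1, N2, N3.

Answer: N0=alive,0 N1=suspect,1 N2=dead,2 N3=dead,2

Derivation:
Op 1: gossip N3<->N1 -> N3.N0=(alive,v0) N3.N1=(alive,v0) N3.N2=(alive,v0) N3.N3=(alive,v0) | N1.N0=(alive,v0) N1.N1=(alive,v0) N1.N2=(alive,v0) N1.N3=(alive,v0)
Op 2: gossip N0<->N3 -> N0.N0=(alive,v0) N0.N1=(alive,v0) N0.N2=(alive,v0) N0.N3=(alive,v0) | N3.N0=(alive,v0) N3.N1=(alive,v0) N3.N2=(alive,v0) N3.N3=(alive,v0)
Op 3: N2 marks N3=suspect -> (suspect,v1)
Op 4: N2 marks N3=dead -> (dead,v2)
Op 5: gossip N0<->N2 -> N0.N0=(alive,v0) N0.N1=(alive,v0) N0.N2=(alive,v0) N0.N3=(dead,v2) | N2.N0=(alive,v0) N2.N1=(alive,v0) N2.N2=(alive,v0) N2.N3=(dead,v2)
Op 6: N2 marks N2=alive -> (alive,v1)
Op 7: gossip N3<->N0 -> N3.N0=(alive,v0) N3.N1=(alive,v0) N3.N2=(alive,v0) N3.N3=(dead,v2) | N0.N0=(alive,v0) N0.N1=(alive,v0) N0.N2=(alive,v0) N0.N3=(dead,v2)
Op 8: gossip N2<->N1 -> N2.N0=(alive,v0) N2.N1=(alive,v0) N2.N2=(alive,v1) N2.N3=(dead,v2) | N1.N0=(alive,v0) N1.N1=(alive,v0) N1.N2=(alive,v1) N1.N3=(dead,v2)
Op 9: gossip N1<->N3 -> N1.N0=(alive,v0) N1.N1=(alive,v0) N1.N2=(alive,v1) N1.N3=(dead,v2) | N3.N0=(alive,v0) N3.N1=(alive,v0) N3.N2=(alive,v1) N3.N3=(dead,v2)
Op 10: N1 marks N2=dead -> (dead,v2)
Op 11: N1 marks N1=suspect -> (suspect,v1)
Op 12: N2 marks N2=alive -> (alive,v2)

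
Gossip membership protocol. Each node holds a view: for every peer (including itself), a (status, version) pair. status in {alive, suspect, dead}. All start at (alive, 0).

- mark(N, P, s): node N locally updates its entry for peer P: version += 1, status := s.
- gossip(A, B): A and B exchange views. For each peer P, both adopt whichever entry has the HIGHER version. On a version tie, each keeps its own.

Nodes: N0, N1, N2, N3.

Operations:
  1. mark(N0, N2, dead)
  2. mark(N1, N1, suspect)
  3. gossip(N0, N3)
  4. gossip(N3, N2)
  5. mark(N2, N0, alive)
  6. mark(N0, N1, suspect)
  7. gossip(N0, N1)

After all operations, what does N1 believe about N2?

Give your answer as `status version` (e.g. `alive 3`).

Op 1: N0 marks N2=dead -> (dead,v1)
Op 2: N1 marks N1=suspect -> (suspect,v1)
Op 3: gossip N0<->N3 -> N0.N0=(alive,v0) N0.N1=(alive,v0) N0.N2=(dead,v1) N0.N3=(alive,v0) | N3.N0=(alive,v0) N3.N1=(alive,v0) N3.N2=(dead,v1) N3.N3=(alive,v0)
Op 4: gossip N3<->N2 -> N3.N0=(alive,v0) N3.N1=(alive,v0) N3.N2=(dead,v1) N3.N3=(alive,v0) | N2.N0=(alive,v0) N2.N1=(alive,v0) N2.N2=(dead,v1) N2.N3=(alive,v0)
Op 5: N2 marks N0=alive -> (alive,v1)
Op 6: N0 marks N1=suspect -> (suspect,v1)
Op 7: gossip N0<->N1 -> N0.N0=(alive,v0) N0.N1=(suspect,v1) N0.N2=(dead,v1) N0.N3=(alive,v0) | N1.N0=(alive,v0) N1.N1=(suspect,v1) N1.N2=(dead,v1) N1.N3=(alive,v0)

Answer: dead 1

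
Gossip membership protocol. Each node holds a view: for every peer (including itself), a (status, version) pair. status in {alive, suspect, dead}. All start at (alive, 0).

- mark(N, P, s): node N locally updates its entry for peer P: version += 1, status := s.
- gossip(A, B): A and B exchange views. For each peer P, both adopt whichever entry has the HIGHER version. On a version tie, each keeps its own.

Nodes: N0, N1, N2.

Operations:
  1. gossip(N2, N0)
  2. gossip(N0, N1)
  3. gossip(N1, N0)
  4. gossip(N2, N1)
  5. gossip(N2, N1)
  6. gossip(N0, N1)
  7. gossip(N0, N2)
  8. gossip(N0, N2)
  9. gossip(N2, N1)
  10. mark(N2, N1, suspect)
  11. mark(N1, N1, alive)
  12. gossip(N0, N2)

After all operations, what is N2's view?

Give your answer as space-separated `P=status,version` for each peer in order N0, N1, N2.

Answer: N0=alive,0 N1=suspect,1 N2=alive,0

Derivation:
Op 1: gossip N2<->N0 -> N2.N0=(alive,v0) N2.N1=(alive,v0) N2.N2=(alive,v0) | N0.N0=(alive,v0) N0.N1=(alive,v0) N0.N2=(alive,v0)
Op 2: gossip N0<->N1 -> N0.N0=(alive,v0) N0.N1=(alive,v0) N0.N2=(alive,v0) | N1.N0=(alive,v0) N1.N1=(alive,v0) N1.N2=(alive,v0)
Op 3: gossip N1<->N0 -> N1.N0=(alive,v0) N1.N1=(alive,v0) N1.N2=(alive,v0) | N0.N0=(alive,v0) N0.N1=(alive,v0) N0.N2=(alive,v0)
Op 4: gossip N2<->N1 -> N2.N0=(alive,v0) N2.N1=(alive,v0) N2.N2=(alive,v0) | N1.N0=(alive,v0) N1.N1=(alive,v0) N1.N2=(alive,v0)
Op 5: gossip N2<->N1 -> N2.N0=(alive,v0) N2.N1=(alive,v0) N2.N2=(alive,v0) | N1.N0=(alive,v0) N1.N1=(alive,v0) N1.N2=(alive,v0)
Op 6: gossip N0<->N1 -> N0.N0=(alive,v0) N0.N1=(alive,v0) N0.N2=(alive,v0) | N1.N0=(alive,v0) N1.N1=(alive,v0) N1.N2=(alive,v0)
Op 7: gossip N0<->N2 -> N0.N0=(alive,v0) N0.N1=(alive,v0) N0.N2=(alive,v0) | N2.N0=(alive,v0) N2.N1=(alive,v0) N2.N2=(alive,v0)
Op 8: gossip N0<->N2 -> N0.N0=(alive,v0) N0.N1=(alive,v0) N0.N2=(alive,v0) | N2.N0=(alive,v0) N2.N1=(alive,v0) N2.N2=(alive,v0)
Op 9: gossip N2<->N1 -> N2.N0=(alive,v0) N2.N1=(alive,v0) N2.N2=(alive,v0) | N1.N0=(alive,v0) N1.N1=(alive,v0) N1.N2=(alive,v0)
Op 10: N2 marks N1=suspect -> (suspect,v1)
Op 11: N1 marks N1=alive -> (alive,v1)
Op 12: gossip N0<->N2 -> N0.N0=(alive,v0) N0.N1=(suspect,v1) N0.N2=(alive,v0) | N2.N0=(alive,v0) N2.N1=(suspect,v1) N2.N2=(alive,v0)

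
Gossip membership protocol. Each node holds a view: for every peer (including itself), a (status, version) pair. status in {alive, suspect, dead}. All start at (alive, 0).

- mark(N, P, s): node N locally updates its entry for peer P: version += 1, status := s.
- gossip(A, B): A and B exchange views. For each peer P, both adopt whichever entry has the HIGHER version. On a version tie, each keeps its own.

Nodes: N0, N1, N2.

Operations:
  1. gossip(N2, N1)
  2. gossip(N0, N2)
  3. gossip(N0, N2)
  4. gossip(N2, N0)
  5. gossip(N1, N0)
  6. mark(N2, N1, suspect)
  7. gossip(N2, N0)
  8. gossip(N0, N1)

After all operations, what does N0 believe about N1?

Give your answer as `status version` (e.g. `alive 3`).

Op 1: gossip N2<->N1 -> N2.N0=(alive,v0) N2.N1=(alive,v0) N2.N2=(alive,v0) | N1.N0=(alive,v0) N1.N1=(alive,v0) N1.N2=(alive,v0)
Op 2: gossip N0<->N2 -> N0.N0=(alive,v0) N0.N1=(alive,v0) N0.N2=(alive,v0) | N2.N0=(alive,v0) N2.N1=(alive,v0) N2.N2=(alive,v0)
Op 3: gossip N0<->N2 -> N0.N0=(alive,v0) N0.N1=(alive,v0) N0.N2=(alive,v0) | N2.N0=(alive,v0) N2.N1=(alive,v0) N2.N2=(alive,v0)
Op 4: gossip N2<->N0 -> N2.N0=(alive,v0) N2.N1=(alive,v0) N2.N2=(alive,v0) | N0.N0=(alive,v0) N0.N1=(alive,v0) N0.N2=(alive,v0)
Op 5: gossip N1<->N0 -> N1.N0=(alive,v0) N1.N1=(alive,v0) N1.N2=(alive,v0) | N0.N0=(alive,v0) N0.N1=(alive,v0) N0.N2=(alive,v0)
Op 6: N2 marks N1=suspect -> (suspect,v1)
Op 7: gossip N2<->N0 -> N2.N0=(alive,v0) N2.N1=(suspect,v1) N2.N2=(alive,v0) | N0.N0=(alive,v0) N0.N1=(suspect,v1) N0.N2=(alive,v0)
Op 8: gossip N0<->N1 -> N0.N0=(alive,v0) N0.N1=(suspect,v1) N0.N2=(alive,v0) | N1.N0=(alive,v0) N1.N1=(suspect,v1) N1.N2=(alive,v0)

Answer: suspect 1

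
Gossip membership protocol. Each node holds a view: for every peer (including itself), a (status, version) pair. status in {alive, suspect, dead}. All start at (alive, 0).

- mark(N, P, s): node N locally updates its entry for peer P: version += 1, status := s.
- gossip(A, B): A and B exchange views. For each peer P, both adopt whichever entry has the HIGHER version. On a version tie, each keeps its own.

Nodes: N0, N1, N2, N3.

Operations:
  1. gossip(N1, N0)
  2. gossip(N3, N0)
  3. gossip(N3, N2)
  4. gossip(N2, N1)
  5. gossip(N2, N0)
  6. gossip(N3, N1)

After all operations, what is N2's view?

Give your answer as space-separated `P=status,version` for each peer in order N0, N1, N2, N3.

Op 1: gossip N1<->N0 -> N1.N0=(alive,v0) N1.N1=(alive,v0) N1.N2=(alive,v0) N1.N3=(alive,v0) | N0.N0=(alive,v0) N0.N1=(alive,v0) N0.N2=(alive,v0) N0.N3=(alive,v0)
Op 2: gossip N3<->N0 -> N3.N0=(alive,v0) N3.N1=(alive,v0) N3.N2=(alive,v0) N3.N3=(alive,v0) | N0.N0=(alive,v0) N0.N1=(alive,v0) N0.N2=(alive,v0) N0.N3=(alive,v0)
Op 3: gossip N3<->N2 -> N3.N0=(alive,v0) N3.N1=(alive,v0) N3.N2=(alive,v0) N3.N3=(alive,v0) | N2.N0=(alive,v0) N2.N1=(alive,v0) N2.N2=(alive,v0) N2.N3=(alive,v0)
Op 4: gossip N2<->N1 -> N2.N0=(alive,v0) N2.N1=(alive,v0) N2.N2=(alive,v0) N2.N3=(alive,v0) | N1.N0=(alive,v0) N1.N1=(alive,v0) N1.N2=(alive,v0) N1.N3=(alive,v0)
Op 5: gossip N2<->N0 -> N2.N0=(alive,v0) N2.N1=(alive,v0) N2.N2=(alive,v0) N2.N3=(alive,v0) | N0.N0=(alive,v0) N0.N1=(alive,v0) N0.N2=(alive,v0) N0.N3=(alive,v0)
Op 6: gossip N3<->N1 -> N3.N0=(alive,v0) N3.N1=(alive,v0) N3.N2=(alive,v0) N3.N3=(alive,v0) | N1.N0=(alive,v0) N1.N1=(alive,v0) N1.N2=(alive,v0) N1.N3=(alive,v0)

Answer: N0=alive,0 N1=alive,0 N2=alive,0 N3=alive,0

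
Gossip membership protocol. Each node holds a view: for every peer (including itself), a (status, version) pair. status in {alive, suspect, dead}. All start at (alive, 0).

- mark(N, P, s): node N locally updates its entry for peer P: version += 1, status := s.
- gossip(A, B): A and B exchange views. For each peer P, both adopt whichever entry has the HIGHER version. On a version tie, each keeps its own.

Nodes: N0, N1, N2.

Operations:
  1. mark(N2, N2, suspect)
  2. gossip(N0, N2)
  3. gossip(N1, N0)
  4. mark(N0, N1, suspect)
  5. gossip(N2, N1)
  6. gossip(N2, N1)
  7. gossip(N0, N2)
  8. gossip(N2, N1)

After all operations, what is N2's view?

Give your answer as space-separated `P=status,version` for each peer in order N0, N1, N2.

Op 1: N2 marks N2=suspect -> (suspect,v1)
Op 2: gossip N0<->N2 -> N0.N0=(alive,v0) N0.N1=(alive,v0) N0.N2=(suspect,v1) | N2.N0=(alive,v0) N2.N1=(alive,v0) N2.N2=(suspect,v1)
Op 3: gossip N1<->N0 -> N1.N0=(alive,v0) N1.N1=(alive,v0) N1.N2=(suspect,v1) | N0.N0=(alive,v0) N0.N1=(alive,v0) N0.N2=(suspect,v1)
Op 4: N0 marks N1=suspect -> (suspect,v1)
Op 5: gossip N2<->N1 -> N2.N0=(alive,v0) N2.N1=(alive,v0) N2.N2=(suspect,v1) | N1.N0=(alive,v0) N1.N1=(alive,v0) N1.N2=(suspect,v1)
Op 6: gossip N2<->N1 -> N2.N0=(alive,v0) N2.N1=(alive,v0) N2.N2=(suspect,v1) | N1.N0=(alive,v0) N1.N1=(alive,v0) N1.N2=(suspect,v1)
Op 7: gossip N0<->N2 -> N0.N0=(alive,v0) N0.N1=(suspect,v1) N0.N2=(suspect,v1) | N2.N0=(alive,v0) N2.N1=(suspect,v1) N2.N2=(suspect,v1)
Op 8: gossip N2<->N1 -> N2.N0=(alive,v0) N2.N1=(suspect,v1) N2.N2=(suspect,v1) | N1.N0=(alive,v0) N1.N1=(suspect,v1) N1.N2=(suspect,v1)

Answer: N0=alive,0 N1=suspect,1 N2=suspect,1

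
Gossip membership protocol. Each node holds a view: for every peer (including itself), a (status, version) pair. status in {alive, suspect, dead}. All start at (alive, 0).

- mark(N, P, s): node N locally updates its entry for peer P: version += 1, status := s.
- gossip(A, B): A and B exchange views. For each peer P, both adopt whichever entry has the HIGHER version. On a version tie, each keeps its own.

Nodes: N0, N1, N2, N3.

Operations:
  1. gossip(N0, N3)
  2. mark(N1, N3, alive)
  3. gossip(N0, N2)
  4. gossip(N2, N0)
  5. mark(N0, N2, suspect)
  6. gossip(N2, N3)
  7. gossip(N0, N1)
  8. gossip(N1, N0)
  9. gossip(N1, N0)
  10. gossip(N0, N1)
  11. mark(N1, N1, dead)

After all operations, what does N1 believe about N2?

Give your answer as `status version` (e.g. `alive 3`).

Op 1: gossip N0<->N3 -> N0.N0=(alive,v0) N0.N1=(alive,v0) N0.N2=(alive,v0) N0.N3=(alive,v0) | N3.N0=(alive,v0) N3.N1=(alive,v0) N3.N2=(alive,v0) N3.N3=(alive,v0)
Op 2: N1 marks N3=alive -> (alive,v1)
Op 3: gossip N0<->N2 -> N0.N0=(alive,v0) N0.N1=(alive,v0) N0.N2=(alive,v0) N0.N3=(alive,v0) | N2.N0=(alive,v0) N2.N1=(alive,v0) N2.N2=(alive,v0) N2.N3=(alive,v0)
Op 4: gossip N2<->N0 -> N2.N0=(alive,v0) N2.N1=(alive,v0) N2.N2=(alive,v0) N2.N3=(alive,v0) | N0.N0=(alive,v0) N0.N1=(alive,v0) N0.N2=(alive,v0) N0.N3=(alive,v0)
Op 5: N0 marks N2=suspect -> (suspect,v1)
Op 6: gossip N2<->N3 -> N2.N0=(alive,v0) N2.N1=(alive,v0) N2.N2=(alive,v0) N2.N3=(alive,v0) | N3.N0=(alive,v0) N3.N1=(alive,v0) N3.N2=(alive,v0) N3.N3=(alive,v0)
Op 7: gossip N0<->N1 -> N0.N0=(alive,v0) N0.N1=(alive,v0) N0.N2=(suspect,v1) N0.N3=(alive,v1) | N1.N0=(alive,v0) N1.N1=(alive,v0) N1.N2=(suspect,v1) N1.N3=(alive,v1)
Op 8: gossip N1<->N0 -> N1.N0=(alive,v0) N1.N1=(alive,v0) N1.N2=(suspect,v1) N1.N3=(alive,v1) | N0.N0=(alive,v0) N0.N1=(alive,v0) N0.N2=(suspect,v1) N0.N3=(alive,v1)
Op 9: gossip N1<->N0 -> N1.N0=(alive,v0) N1.N1=(alive,v0) N1.N2=(suspect,v1) N1.N3=(alive,v1) | N0.N0=(alive,v0) N0.N1=(alive,v0) N0.N2=(suspect,v1) N0.N3=(alive,v1)
Op 10: gossip N0<->N1 -> N0.N0=(alive,v0) N0.N1=(alive,v0) N0.N2=(suspect,v1) N0.N3=(alive,v1) | N1.N0=(alive,v0) N1.N1=(alive,v0) N1.N2=(suspect,v1) N1.N3=(alive,v1)
Op 11: N1 marks N1=dead -> (dead,v1)

Answer: suspect 1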